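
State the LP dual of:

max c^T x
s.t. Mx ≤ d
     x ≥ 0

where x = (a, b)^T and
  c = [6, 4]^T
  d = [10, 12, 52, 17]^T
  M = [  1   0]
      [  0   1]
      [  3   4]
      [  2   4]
Minimize: z = 10y1 + 12y2 + 52y3 + 17y4

Subject to:
  C1: -y1 - 3y3 - 2y4 ≤ -6
  C2: -y2 - 4y3 - 4y4 ≤ -4
  y1, y2, y3, y4 ≥ 0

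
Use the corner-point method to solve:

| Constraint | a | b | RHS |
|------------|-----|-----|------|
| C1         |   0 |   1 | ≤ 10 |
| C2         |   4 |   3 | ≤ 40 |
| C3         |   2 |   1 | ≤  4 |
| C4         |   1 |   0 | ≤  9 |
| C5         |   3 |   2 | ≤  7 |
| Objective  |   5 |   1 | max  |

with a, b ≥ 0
Each vertex is the intersection of two constraint boundaries that also satisfies all remaining constraints:
  a = 0 and b = 0 → (0, 0)
  2a + b = 4 and b = 0 → (2, 0)
  2a + b = 4 and 3a + 2b = 7 → (1, 2)
  3a + 2b = 7 and a = 0 → (0, 3.5)

Evaluating z = 5a + b at each vertex:
  (0, 0): z = 0
  (2, 0): z = 10
  (1, 2): z = 7
  (0, 3.5): z = 3.5

The maximum is at (2, 0) with z = 10.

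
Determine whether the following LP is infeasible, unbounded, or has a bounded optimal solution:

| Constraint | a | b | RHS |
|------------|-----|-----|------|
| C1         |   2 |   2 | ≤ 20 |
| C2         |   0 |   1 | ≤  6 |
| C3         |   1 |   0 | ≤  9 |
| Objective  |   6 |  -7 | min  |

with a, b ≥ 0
The point (0, 6) satisfies every constraint, so the LP is feasible; the constraints give a ≤ 9 and b ≤ 6, which with a, b ≥ 0 keep the feasible region inside a bounded box. A feasible, bounded LP attains a finite optimum at a vertex.

Evaluating z = 6a - 7b at each vertex:
  (0, 0): z = 0
  (9, 0): z = 54
  (9, 1): z = 47
  (4, 6): z = -18
  (0, 6): z = -42

Feasible with finite optimum z* = -42 at (0, 6).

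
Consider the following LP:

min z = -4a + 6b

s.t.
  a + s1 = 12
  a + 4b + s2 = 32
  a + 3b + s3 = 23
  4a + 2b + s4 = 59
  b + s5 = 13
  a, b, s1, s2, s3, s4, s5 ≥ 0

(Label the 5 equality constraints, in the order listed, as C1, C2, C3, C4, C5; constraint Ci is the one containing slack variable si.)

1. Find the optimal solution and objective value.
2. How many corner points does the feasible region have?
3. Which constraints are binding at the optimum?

1. a = 12, b = 0, z = -48
2. 4
3. C1, b ≥ 0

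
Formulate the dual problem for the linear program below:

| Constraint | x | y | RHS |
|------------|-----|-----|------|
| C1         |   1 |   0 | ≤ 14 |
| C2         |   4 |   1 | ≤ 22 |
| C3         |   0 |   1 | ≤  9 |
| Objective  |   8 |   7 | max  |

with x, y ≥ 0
Minimize: z = 14y1 + 22y2 + 9y3

Subject to:
  C1: -y1 - 4y2 ≤ -8
  C2: -y2 - y3 ≤ -7
  y1, y2, y3 ≥ 0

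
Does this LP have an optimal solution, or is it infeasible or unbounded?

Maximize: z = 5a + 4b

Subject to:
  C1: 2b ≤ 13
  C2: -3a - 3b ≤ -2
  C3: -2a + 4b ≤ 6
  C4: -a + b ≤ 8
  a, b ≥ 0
Feasible point: (0, 1) satisfies every constraint, so the LP is feasible.
Direction d = (1, 0): for each constraint row a, a·d ≤ 0 —
  (0)(1) + (2)(0) = 0 ≤ 0
  (-3)(1) + (-3)(0) = -3 ≤ 0
  (-2)(1) + (4)(0) = -2 ≤ 0
  (-1)(1) + (1)(0) = -1 ≤ 0
and d ≥ 0, so (0, 1) + t·d stays feasible for every t ≥ 0. Along this ray z = 5a + 4b changes by 5 per unit t, so z → +∞.

The LP is unbounded; z can be made arbitrarily large.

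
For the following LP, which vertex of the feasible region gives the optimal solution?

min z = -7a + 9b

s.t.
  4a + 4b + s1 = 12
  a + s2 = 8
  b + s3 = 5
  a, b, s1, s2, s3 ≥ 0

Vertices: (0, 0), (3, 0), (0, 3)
Evaluating z = -7a + 9b at each vertex:
  (0, 0): z = 0
  (3, 0): z = -21
  (0, 3): z = 27

The smallest value is z = -21, attained at (3, 0).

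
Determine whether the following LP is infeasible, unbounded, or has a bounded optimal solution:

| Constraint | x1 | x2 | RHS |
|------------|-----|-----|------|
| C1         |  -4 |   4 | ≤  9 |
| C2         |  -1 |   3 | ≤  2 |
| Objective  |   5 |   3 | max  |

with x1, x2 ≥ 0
Feasible point: (0, 0) satisfies every constraint, so the LP is feasible.
Direction d = (1, 0): for each constraint row a, a·d ≤ 0 —
  (-4)(1) + (4)(0) = -4 ≤ 0
  (-1)(1) + (3)(0) = -1 ≤ 0
and d ≥ 0, so (0, 0) + t·d stays feasible for every t ≥ 0. Along this ray z = 5x1 + 3x2 changes by 5 per unit t, so z → +∞.

Unbounded — the objective can increase without bound over the feasible region.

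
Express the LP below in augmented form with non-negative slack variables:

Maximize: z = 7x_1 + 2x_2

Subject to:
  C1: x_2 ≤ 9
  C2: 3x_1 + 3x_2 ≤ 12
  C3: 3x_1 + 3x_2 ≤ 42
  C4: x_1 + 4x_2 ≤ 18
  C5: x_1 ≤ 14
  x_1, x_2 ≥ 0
max z = 7x_1 + 2x_2

s.t.
  x_2 + s1 = 9
  3x_1 + 3x_2 + s2 = 12
  3x_1 + 3x_2 + s3 = 42
  x_1 + 4x_2 + s4 = 18
  x_1 + s5 = 14
  x_1, x_2, s1, s2, s3, s4, s5 ≥ 0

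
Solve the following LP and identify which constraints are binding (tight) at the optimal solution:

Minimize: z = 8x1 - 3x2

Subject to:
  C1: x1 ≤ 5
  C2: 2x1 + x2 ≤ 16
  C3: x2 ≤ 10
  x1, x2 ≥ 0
Optimal: x1 = 0, x2 = 10
Binding: C3, x1 ≥ 0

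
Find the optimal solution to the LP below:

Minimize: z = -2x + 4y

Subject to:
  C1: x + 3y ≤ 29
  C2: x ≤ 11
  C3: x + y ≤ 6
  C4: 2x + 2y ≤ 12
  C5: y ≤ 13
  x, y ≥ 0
Each vertex is the intersection of two constraint boundaries that also satisfies all remaining constraints:
  x = 0 and y = 0 → (0, 0)
  x + y = 6 and y = 0 → (6, 0)
  x + y = 6 and x = 0 → (0, 6)

Evaluating z = -2x + 4y at each vertex:
  (0, 0): z = 0
  (6, 0): z = -12
  (0, 6): z = 24

The minimum is at (6, 0) with z = -12.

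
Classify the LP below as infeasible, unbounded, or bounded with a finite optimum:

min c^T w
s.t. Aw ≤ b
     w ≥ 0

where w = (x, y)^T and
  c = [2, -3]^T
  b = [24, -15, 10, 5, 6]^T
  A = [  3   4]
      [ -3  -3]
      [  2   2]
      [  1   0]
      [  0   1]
The point (0, 5) satisfies every constraint, so the LP is feasible; the constraints give x ≤ 5 and y ≤ 6, which with x, y ≥ 0 keep the feasible region inside a bounded box. A feasible, bounded LP attains a finite optimum at a vertex.

Evaluating z = 2x - 3y at each vertex:
  (5, 0): z = 10
  (0, 5): z = -15

The LP has an optimal solution: (0, 5) with z = -15.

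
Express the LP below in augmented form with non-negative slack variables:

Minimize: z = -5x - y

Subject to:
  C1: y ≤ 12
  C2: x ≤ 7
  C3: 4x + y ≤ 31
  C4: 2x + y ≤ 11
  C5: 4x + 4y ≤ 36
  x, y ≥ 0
min z = -5x - y

s.t.
  y + s1 = 12
  x + s2 = 7
  4x + y + s3 = 31
  2x + y + s4 = 11
  4x + 4y + s5 = 36
  x, y, s1, s2, s3, s4, s5 ≥ 0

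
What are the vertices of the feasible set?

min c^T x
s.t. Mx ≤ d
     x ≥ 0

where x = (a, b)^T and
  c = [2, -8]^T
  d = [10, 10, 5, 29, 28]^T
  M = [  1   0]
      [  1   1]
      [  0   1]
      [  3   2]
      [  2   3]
Each vertex is the intersection of two constraint boundaries that also satisfies all remaining constraints:
  a = 0 and b = 0 → (0, 0)
  3a + 2b = 29 and b = 0 → (9.667, 0)
  a + b = 10 and 3a + 2b = 29 → (9, 1)
  a + b = 10 and b = 5 → (5, 5)
  b = 5 and a = 0 → (0, 5)

Vertices: (0, 0), (9.667, 0), (9, 1), (5, 5), (0, 5)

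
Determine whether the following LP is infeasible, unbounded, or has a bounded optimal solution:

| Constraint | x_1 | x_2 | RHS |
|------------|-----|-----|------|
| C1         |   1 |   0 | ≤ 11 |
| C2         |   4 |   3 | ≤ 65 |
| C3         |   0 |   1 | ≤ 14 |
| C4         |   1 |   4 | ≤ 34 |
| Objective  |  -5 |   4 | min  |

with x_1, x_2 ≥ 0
The point (11, 0) satisfies every constraint, so the LP is feasible; the constraints give x_1 ≤ 11 and x_2 ≤ 14, which with x_1, x_2 ≥ 0 keep the feasible region inside a bounded box. A feasible, bounded LP attains a finite optimum at a vertex.

Evaluating z = -5x_1 + 4x_2 at each vertex:
  (0, 0): z = 0
  (11, 0): z = -55
  (11, 5.75): z = -32
  (0, 8.5): z = 34

Feasible with finite optimum z* = -55 at (11, 0).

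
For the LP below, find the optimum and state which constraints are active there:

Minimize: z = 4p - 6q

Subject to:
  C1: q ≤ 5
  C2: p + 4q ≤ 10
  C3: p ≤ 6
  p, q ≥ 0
Optimal: p = 0, q = 2.5
Slack at optimum:
  C1: slack = 2.5
  C2: slack = 0 (binding)
  C3: slack = 6
  p ≥ 0: p = 0 (binding)
  q ≥ 0: q = 2.5
Binding constraints: C2, p ≥ 0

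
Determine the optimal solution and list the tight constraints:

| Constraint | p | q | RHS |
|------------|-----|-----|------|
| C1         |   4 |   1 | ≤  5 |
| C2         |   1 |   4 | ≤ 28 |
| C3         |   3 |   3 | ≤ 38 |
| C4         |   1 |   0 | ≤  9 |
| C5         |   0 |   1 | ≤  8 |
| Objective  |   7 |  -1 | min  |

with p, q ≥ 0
Optimal: p = 0, q = 5
Slack at optimum:
  C1: slack = 0 (binding)
  C2: slack = 8
  C3: slack = 23
  C4: slack = 9
  C5: slack = 3
  p ≥ 0: p = 0 (binding)
  q ≥ 0: q = 5
Binding constraints: C1, p ≥ 0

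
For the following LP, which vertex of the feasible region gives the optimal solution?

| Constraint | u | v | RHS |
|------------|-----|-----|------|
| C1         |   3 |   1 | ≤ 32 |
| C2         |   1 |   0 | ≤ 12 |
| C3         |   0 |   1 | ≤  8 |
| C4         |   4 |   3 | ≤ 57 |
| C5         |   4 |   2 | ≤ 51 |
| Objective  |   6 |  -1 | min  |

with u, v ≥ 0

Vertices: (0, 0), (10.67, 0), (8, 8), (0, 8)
(0, 8) with z = -8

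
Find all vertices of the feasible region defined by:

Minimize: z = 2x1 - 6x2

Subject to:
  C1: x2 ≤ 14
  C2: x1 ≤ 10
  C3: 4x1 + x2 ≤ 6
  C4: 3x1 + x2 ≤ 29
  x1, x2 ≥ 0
Each vertex is the intersection of two constraint boundaries that also satisfies all remaining constraints:
  x1 = 0 and x2 = 0 → (0, 0)
  4x1 + x2 = 6 and x2 = 0 → (1.5, 0)
  4x1 + x2 = 6 and x1 = 0 → (0, 6)

Vertices: (0, 0), (1.5, 0), (0, 6)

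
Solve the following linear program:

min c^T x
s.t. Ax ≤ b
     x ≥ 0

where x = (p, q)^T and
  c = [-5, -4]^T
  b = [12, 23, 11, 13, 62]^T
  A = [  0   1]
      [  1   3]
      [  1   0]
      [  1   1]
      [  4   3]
Each vertex is the intersection of two constraint boundaries that also satisfies all remaining constraints:
  p = 0 and q = 0 → (0, 0)
  p = 11 and q = 0 → (11, 0)
  p = 11 and p + q = 13 → (11, 2)
  p + 3q = 23 and p + q = 13 → (8, 5)
  p + 3q = 23 and p = 0 → (0, 7.667)

Evaluating z = -5p - 4q at each vertex:
  (0, 0): z = 0
  (11, 0): z = -55
  (11, 2): z = -63
  (8, 5): z = -60
  (0, 7.667): z = -30.67

The minimum is at (11, 2) with z = -63.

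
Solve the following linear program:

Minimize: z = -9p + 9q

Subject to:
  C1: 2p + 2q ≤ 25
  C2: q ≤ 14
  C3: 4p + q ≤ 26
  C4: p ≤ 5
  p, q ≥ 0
p = 5, q = 0, z = -45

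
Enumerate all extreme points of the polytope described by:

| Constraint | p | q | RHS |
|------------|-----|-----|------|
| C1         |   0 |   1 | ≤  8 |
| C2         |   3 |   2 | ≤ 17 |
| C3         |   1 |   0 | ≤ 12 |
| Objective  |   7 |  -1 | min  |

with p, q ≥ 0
Each vertex is the intersection of two constraint boundaries that also satisfies all remaining constraints:
  p = 0 and q = 0 → (0, 0)
  3p + 2q = 17 and q = 0 → (5.667, 0)
  q = 8 and 3p + 2q = 17 → (0.3333, 8)
  q = 8 and p = 0 → (0, 8)

Vertices: (0, 0), (5.667, 0), (0.3333, 8), (0, 8)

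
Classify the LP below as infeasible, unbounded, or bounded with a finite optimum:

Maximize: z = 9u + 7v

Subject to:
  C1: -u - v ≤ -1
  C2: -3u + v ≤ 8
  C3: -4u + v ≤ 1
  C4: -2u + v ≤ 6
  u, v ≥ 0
Feasible point: (0, 1) satisfies every constraint, so the LP is feasible.
Direction d = (1, 0): for each constraint row a, a·d ≤ 0 —
  (-1)(1) + (-1)(0) = -1 ≤ 0
  (-3)(1) + (1)(0) = -3 ≤ 0
  (-4)(1) + (1)(0) = -4 ≤ 0
  (-2)(1) + (1)(0) = -2 ≤ 0
and d ≥ 0, so (0, 1) + t·d stays feasible for every t ≥ 0. Along this ray z = 9u + 7v changes by 9 per unit t, so z → +∞.

The LP is unbounded; z can be made arbitrarily large.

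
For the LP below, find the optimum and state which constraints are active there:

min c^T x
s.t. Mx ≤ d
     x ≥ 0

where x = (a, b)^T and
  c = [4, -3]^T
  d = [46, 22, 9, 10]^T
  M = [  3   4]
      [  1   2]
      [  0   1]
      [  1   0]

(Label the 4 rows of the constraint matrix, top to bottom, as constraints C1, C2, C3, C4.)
Optimal: a = 0, b = 9
Slack at optimum:
  C1: slack = 10
  C2: slack = 4
  C3: slack = 0 (binding)
  C4: slack = 10
  a ≥ 0: a = 0 (binding)
  b ≥ 0: b = 9
Binding constraints: C3, a ≥ 0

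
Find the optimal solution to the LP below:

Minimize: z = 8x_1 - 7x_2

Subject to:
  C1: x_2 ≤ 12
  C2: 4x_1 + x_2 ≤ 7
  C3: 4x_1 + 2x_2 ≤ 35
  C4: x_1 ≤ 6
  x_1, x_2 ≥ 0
Each vertex is the intersection of two constraint boundaries that also satisfies all remaining constraints:
  x_1 = 0 and x_2 = 0 → (0, 0)
  4x_1 + x_2 = 7 and x_2 = 0 → (1.75, 0)
  4x_1 + x_2 = 7 and x_1 = 0 → (0, 7)

Evaluating z = 8x_1 - 7x_2 at each vertex:
  (0, 0): z = 0
  (1.75, 0): z = 14
  (0, 7): z = -49

The minimum is at (0, 7) with z = -49.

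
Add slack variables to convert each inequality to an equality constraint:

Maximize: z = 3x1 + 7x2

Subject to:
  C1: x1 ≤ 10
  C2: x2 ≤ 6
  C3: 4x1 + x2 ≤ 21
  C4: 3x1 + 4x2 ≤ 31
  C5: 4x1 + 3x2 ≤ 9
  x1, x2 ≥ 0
max z = 3x1 + 7x2

s.t.
  x1 + s1 = 10
  x2 + s2 = 6
  4x1 + x2 + s3 = 21
  3x1 + 4x2 + s4 = 31
  4x1 + 3x2 + s5 = 9
  x1, x2, s1, s2, s3, s4, s5 ≥ 0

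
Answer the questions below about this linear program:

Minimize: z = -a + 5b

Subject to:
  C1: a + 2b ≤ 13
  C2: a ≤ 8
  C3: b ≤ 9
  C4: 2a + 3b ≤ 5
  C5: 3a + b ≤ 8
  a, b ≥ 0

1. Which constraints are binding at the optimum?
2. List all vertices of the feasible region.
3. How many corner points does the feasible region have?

1. C4, b ≥ 0
2. (0, 0), (2.5, 0), (0, 1.667)
3. 3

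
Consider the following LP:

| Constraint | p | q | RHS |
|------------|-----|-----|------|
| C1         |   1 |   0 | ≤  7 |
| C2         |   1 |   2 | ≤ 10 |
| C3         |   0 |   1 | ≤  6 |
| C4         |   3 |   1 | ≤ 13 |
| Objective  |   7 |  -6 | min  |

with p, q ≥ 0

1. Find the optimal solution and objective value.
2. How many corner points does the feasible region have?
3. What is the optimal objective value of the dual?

1. p = 0, q = 5, z = -30
2. 4
3. -30 (by strong duality, equal to the primal optimum)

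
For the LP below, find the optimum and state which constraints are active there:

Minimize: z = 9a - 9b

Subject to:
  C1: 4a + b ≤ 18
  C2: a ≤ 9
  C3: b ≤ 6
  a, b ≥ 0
Optimal: a = 0, b = 6
Binding: C3, a ≥ 0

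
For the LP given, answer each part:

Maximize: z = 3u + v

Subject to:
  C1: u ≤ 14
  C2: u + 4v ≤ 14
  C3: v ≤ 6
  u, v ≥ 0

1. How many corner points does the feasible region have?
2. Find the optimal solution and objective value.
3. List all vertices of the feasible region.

1. 3
2. u = 14, v = 0, z = 42
3. (0, 0), (14, 0), (0, 3.5)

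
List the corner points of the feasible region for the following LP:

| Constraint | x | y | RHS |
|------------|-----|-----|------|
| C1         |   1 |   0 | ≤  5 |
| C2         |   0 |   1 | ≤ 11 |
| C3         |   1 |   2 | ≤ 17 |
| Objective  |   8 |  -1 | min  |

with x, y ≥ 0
Each vertex is the intersection of two constraint boundaries that also satisfies all remaining constraints:
  x = 0 and y = 0 → (0, 0)
  x = 5 and y = 0 → (5, 0)
  x = 5 and x + 2y = 17 → (5, 6)
  x + 2y = 17 and x = 0 → (0, 8.5)

Vertices: (0, 0), (5, 0), (5, 6), (0, 8.5)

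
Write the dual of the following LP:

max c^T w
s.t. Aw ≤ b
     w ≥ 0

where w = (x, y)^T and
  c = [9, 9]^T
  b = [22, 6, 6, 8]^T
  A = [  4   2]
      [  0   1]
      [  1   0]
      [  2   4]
Minimize: z = 22y1 + 6y2 + 6y3 + 8y4

Subject to:
  C1: -4y1 - y3 - 2y4 ≤ -9
  C2: -2y1 - y2 - 4y4 ≤ -9
  y1, y2, y3, y4 ≥ 0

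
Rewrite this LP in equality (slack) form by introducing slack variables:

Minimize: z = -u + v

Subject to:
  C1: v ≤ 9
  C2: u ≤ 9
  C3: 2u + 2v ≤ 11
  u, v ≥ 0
min z = -u + v

s.t.
  v + s1 = 9
  u + s2 = 9
  2u + 2v + s3 = 11
  u, v, s1, s2, s3 ≥ 0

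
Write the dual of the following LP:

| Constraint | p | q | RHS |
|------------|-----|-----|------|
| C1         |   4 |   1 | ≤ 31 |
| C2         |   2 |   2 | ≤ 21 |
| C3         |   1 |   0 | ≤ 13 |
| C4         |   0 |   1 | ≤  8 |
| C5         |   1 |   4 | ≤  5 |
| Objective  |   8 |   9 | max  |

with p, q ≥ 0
Minimize: z = 31y1 + 21y2 + 13y3 + 8y4 + 5y5

Subject to:
  C1: -4y1 - 2y2 - y3 - y5 ≤ -8
  C2: -y1 - 2y2 - y4 - 4y5 ≤ -9
  y1, y2, y3, y4, y5 ≥ 0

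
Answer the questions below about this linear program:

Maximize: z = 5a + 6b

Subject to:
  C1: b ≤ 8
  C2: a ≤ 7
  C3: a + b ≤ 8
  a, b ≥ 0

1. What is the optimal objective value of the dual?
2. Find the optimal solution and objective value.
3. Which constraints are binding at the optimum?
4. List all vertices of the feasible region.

1. 48 (by strong duality, equal to the primal optimum)
2. a = 0, b = 8, z = 48
3. C1, C3, a ≥ 0
4. (0, 0), (7, 0), (7, 1), (0, 8)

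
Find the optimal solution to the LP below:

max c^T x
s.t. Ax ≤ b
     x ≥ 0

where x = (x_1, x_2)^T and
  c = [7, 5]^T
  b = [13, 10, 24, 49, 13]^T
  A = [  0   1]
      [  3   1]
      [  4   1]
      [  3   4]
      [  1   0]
x_1 = 0, x_2 = 10, z = 50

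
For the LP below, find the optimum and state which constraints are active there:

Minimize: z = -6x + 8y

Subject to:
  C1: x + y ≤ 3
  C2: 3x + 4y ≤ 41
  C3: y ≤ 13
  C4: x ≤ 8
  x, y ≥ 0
Optimal: x = 3, y = 0
Binding: C1, y ≥ 0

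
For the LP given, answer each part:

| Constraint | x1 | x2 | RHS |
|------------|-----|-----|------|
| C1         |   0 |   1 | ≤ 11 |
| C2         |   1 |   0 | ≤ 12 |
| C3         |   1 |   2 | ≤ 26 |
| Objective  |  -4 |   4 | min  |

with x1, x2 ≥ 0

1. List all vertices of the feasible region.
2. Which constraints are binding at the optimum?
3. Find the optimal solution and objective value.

1. (0, 0), (12, 0), (12, 7), (4, 11), (0, 11)
2. C2, x2 ≥ 0
3. x1 = 12, x2 = 0, z = -48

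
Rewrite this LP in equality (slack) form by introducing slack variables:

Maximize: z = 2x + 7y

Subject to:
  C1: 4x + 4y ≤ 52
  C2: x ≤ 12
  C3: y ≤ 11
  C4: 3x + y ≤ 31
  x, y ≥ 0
max z = 2x + 7y

s.t.
  4x + 4y + s1 = 52
  x + s2 = 12
  y + s3 = 11
  3x + y + s4 = 31
  x, y, s1, s2, s3, s4 ≥ 0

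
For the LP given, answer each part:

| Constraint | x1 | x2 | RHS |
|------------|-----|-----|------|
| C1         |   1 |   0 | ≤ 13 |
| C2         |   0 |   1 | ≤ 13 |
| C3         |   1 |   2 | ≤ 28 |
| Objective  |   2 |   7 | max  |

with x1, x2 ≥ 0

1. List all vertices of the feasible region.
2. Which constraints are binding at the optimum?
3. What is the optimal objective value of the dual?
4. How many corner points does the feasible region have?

1. (0, 0), (13, 0), (13, 7.5), (2, 13), (0, 13)
2. C2, C3
3. 95 (by strong duality, equal to the primal optimum)
4. 5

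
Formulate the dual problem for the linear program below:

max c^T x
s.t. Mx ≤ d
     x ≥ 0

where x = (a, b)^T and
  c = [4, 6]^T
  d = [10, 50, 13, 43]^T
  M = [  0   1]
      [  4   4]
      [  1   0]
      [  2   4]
Minimize: z = 10y1 + 50y2 + 13y3 + 43y4

Subject to:
  C1: -4y2 - y3 - 2y4 ≤ -4
  C2: -y1 - 4y2 - 4y4 ≤ -6
  y1, y2, y3, y4 ≥ 0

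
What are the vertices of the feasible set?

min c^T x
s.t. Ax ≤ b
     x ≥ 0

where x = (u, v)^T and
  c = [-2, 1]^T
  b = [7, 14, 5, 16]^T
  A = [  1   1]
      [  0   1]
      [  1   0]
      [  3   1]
Each vertex is the intersection of two constraint boundaries that also satisfies all remaining constraints:
  u = 0 and v = 0 → (0, 0)
  u = 5 and v = 0 → (5, 0)
  u = 5 and 3u + v = 16 → (5, 1)
  u + v = 7 and 3u + v = 16 → (4.5, 2.5)
  u + v = 7 and u = 0 → (0, 7)

Vertices: (0, 0), (5, 0), (5, 1), (4.5, 2.5), (0, 7)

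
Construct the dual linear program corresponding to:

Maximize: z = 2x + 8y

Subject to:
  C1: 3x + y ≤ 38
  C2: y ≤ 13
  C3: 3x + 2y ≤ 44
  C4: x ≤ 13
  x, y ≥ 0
Minimize: z = 38y1 + 13y2 + 44y3 + 13y4

Subject to:
  C1: -3y1 - 3y3 - y4 ≤ -2
  C2: -y1 - y2 - 2y3 ≤ -8
  y1, y2, y3, y4 ≥ 0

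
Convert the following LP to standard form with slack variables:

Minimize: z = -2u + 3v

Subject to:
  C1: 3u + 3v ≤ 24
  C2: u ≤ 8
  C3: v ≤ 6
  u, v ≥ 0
min z = -2u + 3v

s.t.
  3u + 3v + s1 = 24
  u + s2 = 8
  v + s3 = 6
  u, v, s1, s2, s3 ≥ 0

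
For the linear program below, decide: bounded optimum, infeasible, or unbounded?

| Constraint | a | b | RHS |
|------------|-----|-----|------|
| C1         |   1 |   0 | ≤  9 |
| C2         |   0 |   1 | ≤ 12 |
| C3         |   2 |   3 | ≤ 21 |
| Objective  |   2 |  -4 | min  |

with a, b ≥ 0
The point (0, 7) satisfies every constraint, so the LP is feasible; the constraints give a ≤ 9 and b ≤ 12, which with a, b ≥ 0 keep the feasible region inside a bounded box. A feasible, bounded LP attains a finite optimum at a vertex.

Evaluating z = 2a - 4b at each vertex:
  (0, 0): z = 0
  (9, 0): z = 18
  (9, 1): z = 14
  (0, 7): z = -28

The LP has an optimal solution: (0, 7) with z = -28.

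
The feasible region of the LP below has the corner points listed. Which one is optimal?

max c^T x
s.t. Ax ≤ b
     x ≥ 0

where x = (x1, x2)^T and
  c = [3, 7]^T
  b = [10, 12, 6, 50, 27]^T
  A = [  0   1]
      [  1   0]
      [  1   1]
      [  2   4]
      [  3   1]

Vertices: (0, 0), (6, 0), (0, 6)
Evaluating z = 3x1 + 7x2 at each vertex:
  (0, 0): z = 0
  (6, 0): z = 18
  (0, 6): z = 42

The largest value is z = 42, attained at (0, 6).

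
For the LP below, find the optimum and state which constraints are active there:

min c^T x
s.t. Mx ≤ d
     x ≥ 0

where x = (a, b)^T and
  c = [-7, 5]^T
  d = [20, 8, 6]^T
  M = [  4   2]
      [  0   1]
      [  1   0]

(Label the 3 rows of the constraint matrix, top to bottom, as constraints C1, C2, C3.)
Optimal: a = 5, b = 0
Slack at optimum:
  C1: slack = 0 (binding)
  C2: slack = 8
  C3: slack = 1
  a ≥ 0: a = 5
  b ≥ 0: b = 0 (binding)
Binding constraints: C1, b ≥ 0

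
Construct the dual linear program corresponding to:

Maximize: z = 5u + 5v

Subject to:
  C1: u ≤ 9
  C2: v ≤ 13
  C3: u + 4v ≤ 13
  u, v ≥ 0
Minimize: z = 9y1 + 13y2 + 13y3

Subject to:
  C1: -y1 - y3 ≤ -5
  C2: -y2 - 4y3 ≤ -5
  y1, y2, y3 ≥ 0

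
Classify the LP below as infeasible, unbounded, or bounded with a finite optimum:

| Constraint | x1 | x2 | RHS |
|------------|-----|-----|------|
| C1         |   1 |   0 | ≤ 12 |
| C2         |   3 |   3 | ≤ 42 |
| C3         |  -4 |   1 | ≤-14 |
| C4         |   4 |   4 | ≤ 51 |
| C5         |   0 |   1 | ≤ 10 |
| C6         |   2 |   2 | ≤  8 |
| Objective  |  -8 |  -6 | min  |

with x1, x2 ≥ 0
The point (4, 0) satisfies every constraint, so the LP is feasible; the constraints give x1 ≤ 12 and x2 ≤ 10, which with x1, x2 ≥ 0 keep the feasible region inside a bounded box. A feasible, bounded LP attains a finite optimum at a vertex.

Evaluating z = -8x1 - 6x2 at each vertex:
  (3.5, 0): z = -28
  (4, 0): z = -32
  (3.6, 0.4): z = -31.2

Bounded optimum: z* = -32 at (4, 0).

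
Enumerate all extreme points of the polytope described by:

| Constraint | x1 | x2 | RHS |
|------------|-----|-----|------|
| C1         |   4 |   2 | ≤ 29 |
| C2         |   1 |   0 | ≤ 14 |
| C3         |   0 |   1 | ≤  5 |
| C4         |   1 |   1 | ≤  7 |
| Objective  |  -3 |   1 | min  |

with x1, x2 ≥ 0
Each vertex is the intersection of two constraint boundaries that also satisfies all remaining constraints:
  x1 = 0 and x2 = 0 → (0, 0)
  x1 + x2 = 7 and x2 = 0 → (7, 0)
  x2 = 5 and x1 + x2 = 7 → (2, 5)
  x2 = 5 and x1 = 0 → (0, 5)

Vertices: (0, 0), (7, 0), (2, 5), (0, 5)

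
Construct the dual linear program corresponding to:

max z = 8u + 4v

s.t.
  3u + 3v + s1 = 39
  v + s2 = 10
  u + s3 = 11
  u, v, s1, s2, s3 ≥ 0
Minimize: z = 39y1 + 10y2 + 11y3

Subject to:
  C1: -3y1 - y3 ≤ -8
  C2: -3y1 - y2 ≤ -4
  y1, y2, y3 ≥ 0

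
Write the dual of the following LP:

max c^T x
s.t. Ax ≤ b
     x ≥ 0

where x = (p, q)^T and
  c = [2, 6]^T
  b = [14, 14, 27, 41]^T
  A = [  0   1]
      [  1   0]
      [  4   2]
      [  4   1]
Minimize: z = 14y1 + 14y2 + 27y3 + 41y4

Subject to:
  C1: -y2 - 4y3 - 4y4 ≤ -2
  C2: -y1 - 2y3 - y4 ≤ -6
  y1, y2, y3, y4 ≥ 0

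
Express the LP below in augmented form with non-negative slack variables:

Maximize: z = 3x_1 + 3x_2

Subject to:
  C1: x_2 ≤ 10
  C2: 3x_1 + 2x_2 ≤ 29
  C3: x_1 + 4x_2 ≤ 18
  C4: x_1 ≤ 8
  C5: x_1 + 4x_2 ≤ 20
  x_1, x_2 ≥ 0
max z = 3x_1 + 3x_2

s.t.
  x_2 + s1 = 10
  3x_1 + 2x_2 + s2 = 29
  x_1 + 4x_2 + s3 = 18
  x_1 + s4 = 8
  x_1 + 4x_2 + s5 = 20
  x_1, x_2, s1, s2, s3, s4, s5 ≥ 0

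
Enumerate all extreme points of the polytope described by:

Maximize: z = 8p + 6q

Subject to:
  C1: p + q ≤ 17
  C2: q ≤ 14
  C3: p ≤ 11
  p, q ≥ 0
Each vertex is the intersection of two constraint boundaries that also satisfies all remaining constraints:
  p = 0 and q = 0 → (0, 0)
  p = 11 and q = 0 → (11, 0)
  p + q = 17 and p = 11 → (11, 6)
  p + q = 17 and q = 14 → (3, 14)
  q = 14 and p = 0 → (0, 14)

Vertices: (0, 0), (11, 0), (11, 6), (3, 14), (0, 14)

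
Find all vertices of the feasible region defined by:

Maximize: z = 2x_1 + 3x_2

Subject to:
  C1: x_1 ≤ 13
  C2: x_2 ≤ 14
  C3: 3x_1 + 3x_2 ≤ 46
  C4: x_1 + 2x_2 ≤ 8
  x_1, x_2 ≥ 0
Each vertex is the intersection of two constraint boundaries that also satisfies all remaining constraints:
  x_1 = 0 and x_2 = 0 → (0, 0)
  x_1 + 2x_2 = 8 and x_2 = 0 → (8, 0)
  x_1 + 2x_2 = 8 and x_1 = 0 → (0, 4)

Vertices: (0, 0), (8, 0), (0, 4)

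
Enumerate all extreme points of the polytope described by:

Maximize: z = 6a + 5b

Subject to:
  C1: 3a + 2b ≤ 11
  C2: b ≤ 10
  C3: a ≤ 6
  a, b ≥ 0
Each vertex is the intersection of two constraint boundaries that also satisfies all remaining constraints:
  a = 0 and b = 0 → (0, 0)
  3a + 2b = 11 and b = 0 → (3.667, 0)
  3a + 2b = 11 and a = 0 → (0, 5.5)

Vertices: (0, 0), (3.667, 0), (0, 5.5)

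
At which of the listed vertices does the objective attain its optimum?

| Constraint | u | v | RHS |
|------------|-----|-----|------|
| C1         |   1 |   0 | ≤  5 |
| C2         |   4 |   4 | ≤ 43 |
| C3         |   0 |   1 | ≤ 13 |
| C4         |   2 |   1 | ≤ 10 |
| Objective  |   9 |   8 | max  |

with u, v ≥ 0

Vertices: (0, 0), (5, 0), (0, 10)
(0, 10) with z = 80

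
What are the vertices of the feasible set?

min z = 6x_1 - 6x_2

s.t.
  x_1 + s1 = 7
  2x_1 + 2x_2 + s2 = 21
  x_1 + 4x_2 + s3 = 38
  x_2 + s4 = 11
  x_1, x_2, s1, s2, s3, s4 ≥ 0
Each vertex is the intersection of two constraint boundaries that also satisfies all remaining constraints:
  x_1 = 0 and x_2 = 0 → (0, 0)
  x_1 = 7 and x_2 = 0 → (7, 0)
  x_1 = 7 and 2x_1 + 2x_2 = 21 → (7, 3.5)
  2x_1 + 2x_2 = 21 and x_1 + 4x_2 = 38 → (1.333, 9.167)
  x_1 + 4x_2 = 38 and x_1 = 0 → (0, 9.5)

Vertices: (0, 0), (7, 0), (7, 3.5), (1.333, 9.167), (0, 9.5)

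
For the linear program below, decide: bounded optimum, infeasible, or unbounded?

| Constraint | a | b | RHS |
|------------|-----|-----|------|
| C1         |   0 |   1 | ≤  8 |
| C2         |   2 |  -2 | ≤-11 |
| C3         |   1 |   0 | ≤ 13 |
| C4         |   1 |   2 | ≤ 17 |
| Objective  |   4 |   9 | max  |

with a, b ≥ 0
The point (1, 8) satisfies every constraint, so the LP is feasible; the constraints give a ≤ 13 and b ≤ 8, which with a, b ≥ 0 keep the feasible region inside a bounded box. A feasible, bounded LP attains a finite optimum at a vertex.

Evaluating z = 4a + 9b at each vertex:
  (0, 5.5): z = 49.5
  (2, 7.5): z = 75.5
  (1, 8): z = 76
  (0, 8): z = 72

The LP has an optimal solution: (1, 8) with z = 76.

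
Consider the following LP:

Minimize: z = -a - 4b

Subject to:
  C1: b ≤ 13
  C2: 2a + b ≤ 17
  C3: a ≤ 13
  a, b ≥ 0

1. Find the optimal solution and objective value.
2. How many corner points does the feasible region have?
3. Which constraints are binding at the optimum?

1. a = 2, b = 13, z = -54
2. 4
3. C1, C2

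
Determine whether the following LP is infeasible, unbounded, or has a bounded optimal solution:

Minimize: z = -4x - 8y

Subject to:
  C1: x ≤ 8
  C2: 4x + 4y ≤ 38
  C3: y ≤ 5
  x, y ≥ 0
The point (4.5, 5) satisfies every constraint, so the LP is feasible; the constraints give x ≤ 8 and y ≤ 5, which with x, y ≥ 0 keep the feasible region inside a bounded box. A feasible, bounded LP attains a finite optimum at a vertex.

Bounded optimum: z* = -58 at (4.5, 5).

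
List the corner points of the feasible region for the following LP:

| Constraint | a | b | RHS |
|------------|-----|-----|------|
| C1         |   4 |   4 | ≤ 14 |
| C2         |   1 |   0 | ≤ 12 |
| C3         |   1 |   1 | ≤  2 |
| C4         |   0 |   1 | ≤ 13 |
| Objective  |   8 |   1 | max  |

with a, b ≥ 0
Each vertex is the intersection of two constraint boundaries that also satisfies all remaining constraints:
  a = 0 and b = 0 → (0, 0)
  a + b = 2 and b = 0 → (2, 0)
  a + b = 2 and a = 0 → (0, 2)

Vertices: (0, 0), (2, 0), (0, 2)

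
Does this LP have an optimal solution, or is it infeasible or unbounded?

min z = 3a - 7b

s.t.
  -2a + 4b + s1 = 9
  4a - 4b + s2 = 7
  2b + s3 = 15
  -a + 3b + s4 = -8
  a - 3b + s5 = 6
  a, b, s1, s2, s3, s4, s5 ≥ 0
The row a - 3b + s5 = 6 with s5 ≥ 0 requires a - 3b ≤ 6, while the row -a + 3b + s4 = -8 with s4 ≥ 0 is equivalent to a - 3b ≥ 8. Together they would need 8 ≤ a - 3b ≤ 6, which is impossible since 8 > 6. No point satisfies all constraints.

Infeasible — the constraint set is empty.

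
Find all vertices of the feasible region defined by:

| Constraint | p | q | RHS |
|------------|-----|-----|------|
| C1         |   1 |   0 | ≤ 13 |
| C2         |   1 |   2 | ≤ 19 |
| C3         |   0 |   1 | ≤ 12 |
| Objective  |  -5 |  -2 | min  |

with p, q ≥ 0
Each vertex is the intersection of two constraint boundaries that also satisfies all remaining constraints:
  p = 0 and q = 0 → (0, 0)
  p = 13 and q = 0 → (13, 0)
  p = 13 and p + 2q = 19 → (13, 3)
  p + 2q = 19 and p = 0 → (0, 9.5)

Vertices: (0, 0), (13, 0), (13, 3), (0, 9.5)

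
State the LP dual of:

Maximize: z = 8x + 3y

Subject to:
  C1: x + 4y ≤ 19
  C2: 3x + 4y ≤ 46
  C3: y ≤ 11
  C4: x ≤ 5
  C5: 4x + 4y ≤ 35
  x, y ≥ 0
Minimize: z = 19y1 + 46y2 + 11y3 + 5y4 + 35y5

Subject to:
  C1: -y1 - 3y2 - y4 - 4y5 ≤ -8
  C2: -4y1 - 4y2 - y3 - 4y5 ≤ -3
  y1, y2, y3, y4, y5 ≥ 0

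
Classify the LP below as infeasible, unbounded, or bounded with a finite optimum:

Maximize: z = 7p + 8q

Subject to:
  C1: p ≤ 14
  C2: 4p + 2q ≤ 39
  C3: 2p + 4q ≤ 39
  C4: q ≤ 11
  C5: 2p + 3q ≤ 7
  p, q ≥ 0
The point (3.5, 0) satisfies every constraint, so the LP is feasible; the constraints give p ≤ 14 and q ≤ 11, which with p, q ≥ 0 keep the feasible region inside a bounded box. A feasible, bounded LP attains a finite optimum at a vertex.

Evaluating z = 7p + 8q at each vertex:
  (0, 0): z = 0
  (3.5, 0): z = 24.5
  (0, 2.333): z = 18.67

Feasible with finite optimum z* = 24.5 at (3.5, 0).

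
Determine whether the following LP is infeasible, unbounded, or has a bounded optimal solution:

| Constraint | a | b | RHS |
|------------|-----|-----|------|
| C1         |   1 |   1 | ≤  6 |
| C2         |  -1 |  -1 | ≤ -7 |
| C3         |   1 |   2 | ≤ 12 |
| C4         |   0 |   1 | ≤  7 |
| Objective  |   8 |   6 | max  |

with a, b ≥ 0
C1 requires a + b ≤ 6, while C2 (-a - b ≤ -7) is equivalent to a + b ≥ 7. Together they would need 7 ≤ a + b ≤ 6, which is impossible since 7 > 6. No point satisfies all constraints.

Infeasible: no point satisfies all constraints simultaneously.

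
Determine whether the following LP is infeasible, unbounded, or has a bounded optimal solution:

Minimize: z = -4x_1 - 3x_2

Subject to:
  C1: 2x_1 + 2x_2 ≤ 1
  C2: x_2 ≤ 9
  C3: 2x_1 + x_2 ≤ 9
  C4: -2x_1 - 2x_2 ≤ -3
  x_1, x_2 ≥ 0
C1 requires 2x_1 + 2x_2 ≤ 1, while C4 (-2x_1 - 2x_2 ≤ -3) is equivalent to 2x_1 + 2x_2 ≥ 3. Together they would need 3 ≤ 2x_1 + 2x_2 ≤ 1, which is impossible since 3 > 1. No point satisfies all constraints.

Infeasible: no point satisfies all constraints simultaneously.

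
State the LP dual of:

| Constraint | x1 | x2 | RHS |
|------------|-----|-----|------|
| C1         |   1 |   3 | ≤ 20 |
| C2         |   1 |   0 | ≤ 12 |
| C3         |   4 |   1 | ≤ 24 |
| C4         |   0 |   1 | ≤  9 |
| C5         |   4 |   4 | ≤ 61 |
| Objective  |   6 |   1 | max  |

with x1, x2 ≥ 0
Minimize: z = 20y1 + 12y2 + 24y3 + 9y4 + 61y5

Subject to:
  C1: -y1 - y2 - 4y3 - 4y5 ≤ -6
  C2: -3y1 - y3 - y4 - 4y5 ≤ -1
  y1, y2, y3, y4, y5 ≥ 0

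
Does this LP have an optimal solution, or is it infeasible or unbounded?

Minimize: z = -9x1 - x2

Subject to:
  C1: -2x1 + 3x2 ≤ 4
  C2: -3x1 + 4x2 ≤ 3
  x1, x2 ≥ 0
Feasible point: (0, 0) satisfies every constraint, so the LP is feasible.
Direction d = (1, 0): for each constraint row a, a·d ≤ 0 —
  (-2)(1) + (3)(0) = -2 ≤ 0
  (-3)(1) + (4)(0) = -3 ≤ 0
and d ≥ 0, so (0, 0) + t·d stays feasible for every t ≥ 0. Along this ray z = -9x1 - x2 changes by -9 per unit t, so z → −∞.

Unbounded — the objective can decrease without bound over the feasible region.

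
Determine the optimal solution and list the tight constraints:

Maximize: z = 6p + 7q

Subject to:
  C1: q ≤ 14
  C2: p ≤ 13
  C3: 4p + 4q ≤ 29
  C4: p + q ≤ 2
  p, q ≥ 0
Optimal: p = 0, q = 2
Slack at optimum:
  C1: slack = 12
  C2: slack = 13
  C3: slack = 21
  C4: slack = 0 (binding)
  p ≥ 0: p = 0 (binding)
  q ≥ 0: q = 2
Binding constraints: C4, p ≥ 0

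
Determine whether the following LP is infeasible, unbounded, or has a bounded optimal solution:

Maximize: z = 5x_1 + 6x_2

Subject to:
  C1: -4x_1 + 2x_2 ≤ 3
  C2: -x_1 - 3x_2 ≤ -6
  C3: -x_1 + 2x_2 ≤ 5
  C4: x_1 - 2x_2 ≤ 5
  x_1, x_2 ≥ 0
Feasible point: (1, 2) satisfies every constraint, so the LP is feasible.
Direction d = (2, 1): for each constraint row a, a·d ≤ 0 —
  (-4)(2) + (2)(1) = -6 ≤ 0
  (-1)(2) + (-3)(1) = -5 ≤ 0
  (-1)(2) + (2)(1) = 0 ≤ 0
  (1)(2) + (-2)(1) = 0 ≤ 0
and d ≥ 0, so (1, 2) + t·d stays feasible for every t ≥ 0. Along this ray z = 5x_1 + 6x_2 changes by 16 per unit t, so z → +∞.

The LP is unbounded; z can be made arbitrarily large.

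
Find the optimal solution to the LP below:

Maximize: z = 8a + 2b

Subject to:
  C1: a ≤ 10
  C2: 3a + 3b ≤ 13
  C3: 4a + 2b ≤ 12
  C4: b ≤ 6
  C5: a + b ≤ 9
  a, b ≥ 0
a = 3, b = 0, z = 24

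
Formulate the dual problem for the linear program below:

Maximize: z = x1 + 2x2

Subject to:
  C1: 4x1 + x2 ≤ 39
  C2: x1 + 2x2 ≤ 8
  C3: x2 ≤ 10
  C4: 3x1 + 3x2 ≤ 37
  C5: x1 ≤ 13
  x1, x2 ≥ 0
Minimize: z = 39y1 + 8y2 + 10y3 + 37y4 + 13y5

Subject to:
  C1: -4y1 - y2 - 3y4 - y5 ≤ -1
  C2: -y1 - 2y2 - y3 - 3y4 ≤ -2
  y1, y2, y3, y4, y5 ≥ 0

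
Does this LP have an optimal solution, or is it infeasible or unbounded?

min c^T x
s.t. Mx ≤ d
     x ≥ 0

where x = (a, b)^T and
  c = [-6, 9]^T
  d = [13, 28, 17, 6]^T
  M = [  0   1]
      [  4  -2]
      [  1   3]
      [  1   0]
The point (6, 0) satisfies every constraint, so the LP is feasible; the constraints give a ≤ 6 and b ≤ 13, which with a, b ≥ 0 keep the feasible region inside a bounded box. A feasible, bounded LP attains a finite optimum at a vertex.

Bounded optimum: z* = -36 at (6, 0).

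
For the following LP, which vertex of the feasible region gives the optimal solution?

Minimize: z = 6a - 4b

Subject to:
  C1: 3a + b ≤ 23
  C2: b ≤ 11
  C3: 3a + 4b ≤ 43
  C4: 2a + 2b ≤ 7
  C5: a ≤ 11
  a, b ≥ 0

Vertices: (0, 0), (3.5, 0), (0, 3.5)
Evaluating z = 6a - 4b at each vertex:
  (0, 0): z = 0
  (3.5, 0): z = 21
  (0, 3.5): z = -14

The smallest value is z = -14, attained at (0, 3.5).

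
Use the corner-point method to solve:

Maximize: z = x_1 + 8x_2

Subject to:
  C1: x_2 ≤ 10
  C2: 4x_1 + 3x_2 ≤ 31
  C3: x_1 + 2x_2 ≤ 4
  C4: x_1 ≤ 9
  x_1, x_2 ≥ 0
Each vertex is the intersection of two constraint boundaries that also satisfies all remaining constraints:
  x_1 = 0 and x_2 = 0 → (0, 0)
  x_1 + 2x_2 = 4 and x_2 = 0 → (4, 0)
  x_1 + 2x_2 = 4 and x_1 = 0 → (0, 2)

Evaluating z = x_1 + 8x_2 at each vertex:
  (0, 0): z = 0
  (4, 0): z = 4
  (0, 2): z = 16

The maximum is at (0, 2) with z = 16.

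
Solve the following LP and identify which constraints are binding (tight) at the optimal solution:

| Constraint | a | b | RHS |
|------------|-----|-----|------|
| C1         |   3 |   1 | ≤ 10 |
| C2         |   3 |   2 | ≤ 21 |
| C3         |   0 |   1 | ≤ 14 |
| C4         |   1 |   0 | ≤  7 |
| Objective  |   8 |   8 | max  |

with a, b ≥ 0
Optimal: a = 0, b = 10
Binding: C1, a ≥ 0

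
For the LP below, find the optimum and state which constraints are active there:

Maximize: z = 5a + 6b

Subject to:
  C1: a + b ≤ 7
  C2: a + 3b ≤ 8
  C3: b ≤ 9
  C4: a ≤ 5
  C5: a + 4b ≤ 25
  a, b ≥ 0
Optimal: a = 5, b = 1
Slack at optimum:
  C1: slack = 1
  C2: slack = 0 (binding)
  C3: slack = 8
  C4: slack = 0 (binding)
  C5: slack = 16
  a ≥ 0: a = 5
  b ≥ 0: b = 1
Binding constraints: C2, C4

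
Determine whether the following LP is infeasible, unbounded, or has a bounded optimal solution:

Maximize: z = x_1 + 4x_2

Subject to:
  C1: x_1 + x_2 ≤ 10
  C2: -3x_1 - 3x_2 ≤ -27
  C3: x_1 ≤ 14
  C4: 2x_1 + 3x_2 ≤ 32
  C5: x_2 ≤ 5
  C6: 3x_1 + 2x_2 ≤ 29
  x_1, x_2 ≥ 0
The point (5, 5) satisfies every constraint, so the LP is feasible; the constraints give x_1 ≤ 14 and x_2 ≤ 5, which with x_1, x_2 ≥ 0 keep the feasible region inside a bounded box. A feasible, bounded LP attains a finite optimum at a vertex.

Bounded optimum: z* = 25 at (5, 5).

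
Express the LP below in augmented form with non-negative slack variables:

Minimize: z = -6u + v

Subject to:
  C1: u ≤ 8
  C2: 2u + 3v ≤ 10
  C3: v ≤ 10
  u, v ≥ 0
min z = -6u + v

s.t.
  u + s1 = 8
  2u + 3v + s2 = 10
  v + s3 = 10
  u, v, s1, s2, s3 ≥ 0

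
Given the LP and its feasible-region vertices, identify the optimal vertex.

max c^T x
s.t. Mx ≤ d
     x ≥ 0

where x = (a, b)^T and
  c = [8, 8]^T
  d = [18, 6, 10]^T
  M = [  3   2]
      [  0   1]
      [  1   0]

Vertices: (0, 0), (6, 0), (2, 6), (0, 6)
Evaluating z = 8a + 8b at each vertex:
  (0, 0): z = 0
  (6, 0): z = 48
  (2, 6): z = 64
  (0, 6): z = 48

The largest value is z = 64, attained at (2, 6).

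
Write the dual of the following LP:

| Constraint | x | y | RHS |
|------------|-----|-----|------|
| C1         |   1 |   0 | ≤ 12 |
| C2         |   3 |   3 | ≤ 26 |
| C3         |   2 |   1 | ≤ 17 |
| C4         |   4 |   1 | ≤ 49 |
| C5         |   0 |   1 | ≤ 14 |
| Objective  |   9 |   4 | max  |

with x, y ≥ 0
Minimize: z = 12y1 + 26y2 + 17y3 + 49y4 + 14y5

Subject to:
  C1: -y1 - 3y2 - 2y3 - 4y4 ≤ -9
  C2: -3y2 - y3 - y4 - y5 ≤ -4
  y1, y2, y3, y4, y5 ≥ 0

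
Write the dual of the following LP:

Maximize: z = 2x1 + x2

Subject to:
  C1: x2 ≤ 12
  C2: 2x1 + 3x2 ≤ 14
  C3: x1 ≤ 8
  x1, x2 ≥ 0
Minimize: z = 12y1 + 14y2 + 8y3

Subject to:
  C1: -2y2 - y3 ≤ -2
  C2: -y1 - 3y2 ≤ -1
  y1, y2, y3 ≥ 0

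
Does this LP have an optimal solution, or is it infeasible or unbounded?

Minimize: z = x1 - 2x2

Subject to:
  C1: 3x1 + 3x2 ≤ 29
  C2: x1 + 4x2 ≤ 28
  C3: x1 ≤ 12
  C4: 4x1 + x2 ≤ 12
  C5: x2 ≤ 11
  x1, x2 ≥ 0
The point (0, 7) satisfies every constraint, so the LP is feasible; the constraints give x1 ≤ 12 and x2 ≤ 11, which with x1, x2 ≥ 0 keep the feasible region inside a bounded box. A feasible, bounded LP attains a finite optimum at a vertex.

The LP has an optimal solution: (0, 7) with z = -14.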